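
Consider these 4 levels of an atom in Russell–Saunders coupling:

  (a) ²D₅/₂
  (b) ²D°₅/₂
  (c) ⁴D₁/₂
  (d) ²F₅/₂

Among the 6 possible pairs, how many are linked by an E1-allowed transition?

(a)–(b): allowed.
(a)–(c): forbidden (parity, ΔS, ΔJ).
(a)–(d): forbidden (parity).
(b)–(c): forbidden (ΔS, ΔJ).
(b)–(d): allowed.
(c)–(d): forbidden (parity, ΔS, ΔJ).
Allowed pairs: 2 of 6.

2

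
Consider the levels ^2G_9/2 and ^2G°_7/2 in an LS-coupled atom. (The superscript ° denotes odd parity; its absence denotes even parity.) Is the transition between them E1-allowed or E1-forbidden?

Reading off the term symbols: S 1/2→1/2, L 4→4, J 9/2→7/2, parity even→odd.
Parity must change: even → odd — ok.
ΔS = 0: S: 1/2 → 1/2 — ok.
ΔL = 0, ±1 (not L=0↔0): L: 4 → 4, ΔL = +0 — ok.
ΔJ = 0, ±1 (not J=0↔0): J: 9/2 → 7/2, ΔJ = -1 — ok.
All four E1 rules are satisfied.

allowed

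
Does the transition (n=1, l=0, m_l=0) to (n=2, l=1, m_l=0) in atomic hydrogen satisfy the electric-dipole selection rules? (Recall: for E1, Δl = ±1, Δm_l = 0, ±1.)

allowed

l: 0 → 1 (Δl = +1). Δl = ±1 ok.
Δm_l = 0 − (0) = +0. E1 requires Δm_l = 0, ±1: ok.
All E1 selection rules are satisfied.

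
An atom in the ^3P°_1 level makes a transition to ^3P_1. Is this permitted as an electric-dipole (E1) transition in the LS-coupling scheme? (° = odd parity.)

Parity must change: odd → even — ok.
ΔS = 0: S: 1 → 1 — ok.
ΔL = 0, ±1 (not L=0↔0): L: 1 → 1, ΔL = +0 — ok.
ΔJ = 0, ±1 (not J=0↔0): J: 1 → 1, ΔJ = +0 — ok.
All four E1 rules are satisfied.

allowed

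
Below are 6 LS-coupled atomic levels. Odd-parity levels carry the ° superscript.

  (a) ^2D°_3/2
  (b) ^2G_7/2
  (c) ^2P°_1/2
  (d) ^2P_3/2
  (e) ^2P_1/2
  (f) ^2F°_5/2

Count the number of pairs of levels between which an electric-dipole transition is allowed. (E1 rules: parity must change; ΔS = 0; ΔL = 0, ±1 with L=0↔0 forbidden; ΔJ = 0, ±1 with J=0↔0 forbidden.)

(a)–(b): forbidden (ΔL, ΔJ).
(a)–(c): forbidden (parity).
(a)–(d): allowed.
(a)–(e): allowed.
(a)–(f): forbidden (parity).
(b)–(c): forbidden (ΔL, ΔJ).
(b)–(d): forbidden (parity, ΔL, ΔJ).
(b)–(e): forbidden (parity, ΔL, ΔJ).
(b)–(f): allowed.
(c)–(d): allowed.
(c)–(e): allowed.
(c)–(f): forbidden (parity, ΔL, ΔJ).
(d)–(e): forbidden (parity).
(d)–(f): forbidden (ΔL).
(e)–(f): forbidden (ΔL, ΔJ).
Allowed pairs: 5 of 15.

5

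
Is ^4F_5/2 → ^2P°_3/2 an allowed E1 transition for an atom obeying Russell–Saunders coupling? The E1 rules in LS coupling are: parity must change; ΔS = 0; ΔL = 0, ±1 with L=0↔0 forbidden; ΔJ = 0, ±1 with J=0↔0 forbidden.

Initial level: S=3/2, L=3, J=5/2, parity even. Final level: S=1/2, L=1, J=3/2, parity odd.
ΔJ = 0, ±1 (not J=0↔0): J: 5/2 → 3/2, ΔJ = -1 — ✓.
ΔL = 0, ±1 (not L=0↔0): L: 3 → 1, ΔL = -2 — ✗.
Parity must change: even → odd — ✓.
ΔS = 0: S: 3/2 → 1/2 — ✗.
Rule(s) violated: ΔS, ΔL.

forbidden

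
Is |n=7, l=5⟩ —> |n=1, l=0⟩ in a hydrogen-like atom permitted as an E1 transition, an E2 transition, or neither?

Δl = 0 − 5 = -5; l_i + l_f = 5.
E1 (Δl = ±1): not satisfied.
E2 (Δl = 0,±2, l_i+l_f ≥ 2): not satisfied.

neither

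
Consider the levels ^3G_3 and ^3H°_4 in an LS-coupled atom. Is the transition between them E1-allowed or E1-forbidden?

allowed

Parity must change: even → odd — ok.
ΔJ = 0, ±1 (not J=0↔0): J: 3 → 4, ΔJ = +1 — ok.
ΔL = 0, ±1 (not L=0↔0): L: 4 → 5, ΔL = +1 — ok.
ΔS = 0: S: 1 → 1 — ok.
All four E1 rules are satisfied.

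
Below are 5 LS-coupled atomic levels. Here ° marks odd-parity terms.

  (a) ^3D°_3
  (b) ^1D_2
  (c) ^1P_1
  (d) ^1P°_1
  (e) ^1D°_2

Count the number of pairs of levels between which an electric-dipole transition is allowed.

4

(a)–(b): forbidden (ΔS).
(a)–(c): forbidden (ΔS, ΔJ).
(a)–(d): forbidden (parity, ΔS, ΔJ).
(a)–(e): forbidden (parity, ΔS).
(b)–(c): forbidden (parity).
(b)–(d): allowed.
(b)–(e): allowed.
(c)–(d): allowed.
(c)–(e): allowed.
(d)–(e): forbidden (parity).
Allowed pairs: 4 of 10.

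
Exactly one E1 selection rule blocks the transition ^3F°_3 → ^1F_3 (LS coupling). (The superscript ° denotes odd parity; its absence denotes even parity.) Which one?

Parity must change: odd → even — ✓.
ΔS = 0: S: 1 → 0 — ✗.
ΔL = 0, ±1 (not L=0↔0): L: 3 → 3, ΔL = +0 — ✓.
ΔJ = 0, ±1 (not J=0↔0): J: 3 → 3, ΔJ = +0 — ✓.

the ΔS = 0 rule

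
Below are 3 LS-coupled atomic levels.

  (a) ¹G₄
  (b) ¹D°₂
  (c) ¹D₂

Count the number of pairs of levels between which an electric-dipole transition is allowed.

(a)–(b): forbidden (ΔL, ΔJ).
(a)–(c): forbidden (parity, ΔL, ΔJ).
(b)–(c): allowed.
Allowed pairs: 1 of 3.

1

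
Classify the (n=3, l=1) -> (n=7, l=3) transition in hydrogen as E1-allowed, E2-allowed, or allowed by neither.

E2

Δl = 3 − 1 = +2; l_i + l_f = 4.
E1 (Δl = ±1): not satisfied.
E2 (Δl = 0,±2, l_i+l_f ≥ 2): satisfied.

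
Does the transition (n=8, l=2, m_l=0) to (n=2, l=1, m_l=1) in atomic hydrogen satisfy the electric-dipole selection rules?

allowed

Initial l = 2, final l = 1, so Δl = -1. E1 requires Δl = ±1: ✓.
m_l: 0 → 1 (Δm_l = +1). |Δm_l| ≤ 1 ✓.
All E1 selection rules are satisfied.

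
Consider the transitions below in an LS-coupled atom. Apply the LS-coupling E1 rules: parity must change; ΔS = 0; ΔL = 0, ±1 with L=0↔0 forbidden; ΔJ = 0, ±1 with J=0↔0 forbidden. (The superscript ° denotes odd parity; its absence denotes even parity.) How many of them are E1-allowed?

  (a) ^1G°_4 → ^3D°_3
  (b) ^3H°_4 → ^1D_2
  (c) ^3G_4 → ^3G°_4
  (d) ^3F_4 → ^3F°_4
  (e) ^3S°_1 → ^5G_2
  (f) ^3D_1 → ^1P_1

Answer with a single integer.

(a) forbidden (parity, ΔS, ΔL fail)
(b) forbidden (ΔS, ΔL, ΔJ fail)
(c) allowed
(d) allowed
(e) forbidden (ΔS, ΔL fail)
(f) forbidden (parity, ΔS fail)
Total allowed: 2 of 6.

2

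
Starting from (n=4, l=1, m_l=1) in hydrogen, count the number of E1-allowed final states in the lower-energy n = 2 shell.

1

E1 requires Δl = ±1, so l_f ∈ {0, 2}; with 0 ≤ l_f ≤ n_f−1 = 1, the allowed l_f values are {0}.
For l_f = 0: m_f ∈ {m_i−1, m_i, m_i+1} ∩ [−0, 0] = {0} → 1 state.
Total: 1.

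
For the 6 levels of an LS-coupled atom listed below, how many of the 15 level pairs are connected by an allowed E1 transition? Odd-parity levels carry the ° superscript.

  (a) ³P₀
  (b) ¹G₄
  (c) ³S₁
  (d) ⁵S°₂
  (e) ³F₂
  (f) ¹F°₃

1

(a)–(b): forbidden (parity, ΔS, ΔL, ΔJ).
(a)–(c): forbidden (parity).
(a)–(d): forbidden (ΔS, ΔJ).
(a)–(e): forbidden (parity, ΔL, ΔJ).
(a)–(f): forbidden (ΔS, ΔL, ΔJ).
(b)–(c): forbidden (parity, ΔS, ΔL, ΔJ).
(b)–(d): forbidden (ΔS, ΔL, ΔJ).
(b)–(e): forbidden (parity, ΔS, ΔJ).
(b)–(f): allowed.
(c)–(d): forbidden (ΔS, ΔL).
(c)–(e): forbidden (parity, ΔL).
(c)–(f): forbidden (ΔS, ΔL, ΔJ).
(d)–(e): forbidden (ΔS, ΔL).
(d)–(f): forbidden (parity, ΔS, ΔL).
(e)–(f): forbidden (ΔS).
Allowed pairs: 1 of 15.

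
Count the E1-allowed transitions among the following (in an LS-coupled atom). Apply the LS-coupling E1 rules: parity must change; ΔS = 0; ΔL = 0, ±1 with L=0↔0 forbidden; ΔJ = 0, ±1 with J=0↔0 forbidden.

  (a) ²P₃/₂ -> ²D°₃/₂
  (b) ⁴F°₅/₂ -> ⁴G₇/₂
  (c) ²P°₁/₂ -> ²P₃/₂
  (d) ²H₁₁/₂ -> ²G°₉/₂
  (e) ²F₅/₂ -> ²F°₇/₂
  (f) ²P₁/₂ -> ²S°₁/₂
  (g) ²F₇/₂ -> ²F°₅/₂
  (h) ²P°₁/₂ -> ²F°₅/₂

(a) allowed
(b) allowed
(c) allowed
(d) allowed
(e) allowed
(f) allowed
(g) allowed
(h) forbidden (parity, ΔL, ΔJ fail)
Total allowed: 7 of 8.

7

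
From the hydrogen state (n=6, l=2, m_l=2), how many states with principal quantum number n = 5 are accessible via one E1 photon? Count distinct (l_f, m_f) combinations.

4

E1 requires Δl = ±1, so l_f ∈ {1, 3}; with 0 ≤ l_f ≤ n_f−1 = 4, the allowed l_f values are {1, 3}.
For l_f = 1: m_f ∈ {m_i−1, m_i, m_i+1} ∩ [−1, 1] = {1} → 1 state.
For l_f = 3: m_f ∈ {m_i−1, m_i, m_i+1} ∩ [−3, 3] = {1, 2, 3} → 3 states.
Total: 4.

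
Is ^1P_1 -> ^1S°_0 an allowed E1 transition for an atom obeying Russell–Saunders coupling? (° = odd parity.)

allowed

Parity must change: even → odd — ✓.
ΔS = 0: S: 0 → 0 — ✓.
ΔL = 0, ±1 (not L=0↔0): L: 1 → 0, ΔL = -1 — ✓.
ΔJ = 0, ±1 (not J=0↔0): J: 1 → 0, ΔJ = -1 — ✓.
All four E1 rules are satisfied.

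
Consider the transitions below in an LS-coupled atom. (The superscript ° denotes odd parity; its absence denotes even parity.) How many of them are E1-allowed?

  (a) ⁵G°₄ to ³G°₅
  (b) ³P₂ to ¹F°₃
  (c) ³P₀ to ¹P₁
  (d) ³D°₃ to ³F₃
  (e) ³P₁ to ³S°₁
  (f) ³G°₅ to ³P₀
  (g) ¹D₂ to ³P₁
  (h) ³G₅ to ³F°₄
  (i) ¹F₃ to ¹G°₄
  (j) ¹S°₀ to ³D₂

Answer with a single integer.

4

(a) forbidden (parity, ΔS fail)
(b) forbidden (ΔS, ΔL fail)
(c) forbidden (parity, ΔS fail)
(d) allowed
(e) allowed
(f) forbidden (ΔL, ΔJ fail)
(g) forbidden (parity, ΔS fail)
(h) allowed
(i) allowed
(j) forbidden (ΔS, ΔL, ΔJ fail)
Total allowed: 4 of 10.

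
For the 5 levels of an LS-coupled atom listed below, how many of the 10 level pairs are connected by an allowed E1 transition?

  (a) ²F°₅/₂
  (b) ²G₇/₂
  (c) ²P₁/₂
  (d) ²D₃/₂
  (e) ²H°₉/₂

(a)–(b): allowed.
(a)–(c): forbidden (ΔL, ΔJ).
(a)–(d): allowed.
(a)–(e): forbidden (parity, ΔL, ΔJ).
(b)–(c): forbidden (parity, ΔL, ΔJ).
(b)–(d): forbidden (parity, ΔL, ΔJ).
(b)–(e): allowed.
(c)–(d): forbidden (parity).
(c)–(e): forbidden (ΔL, ΔJ).
(d)–(e): forbidden (ΔL, ΔJ).
Allowed pairs: 3 of 10.

3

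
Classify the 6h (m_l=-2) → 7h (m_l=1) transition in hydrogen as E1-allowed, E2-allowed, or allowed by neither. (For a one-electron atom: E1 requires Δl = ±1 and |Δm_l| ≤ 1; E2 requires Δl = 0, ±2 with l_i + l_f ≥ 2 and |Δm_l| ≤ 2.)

neither

Δl = 5 − 5 = +0; l_i + l_f = 10.
Δm_l = +3.
E1 (Δl = ±1, |Δm_l| ≤ 1): not satisfied.
E2 (Δl = 0,±2, l_i+l_f ≥ 2, |Δm_l| ≤ 2): not satisfied.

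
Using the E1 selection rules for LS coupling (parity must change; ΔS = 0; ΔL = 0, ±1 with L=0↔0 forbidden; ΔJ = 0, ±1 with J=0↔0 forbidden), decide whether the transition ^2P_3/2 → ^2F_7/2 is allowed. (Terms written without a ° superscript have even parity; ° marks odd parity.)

Parity must change: even → even — fails.
ΔS = 0: S: 1/2 → 1/2 — passes.
ΔL = 0, ±1 (not L=0↔0): L: 1 → 3, ΔL = +2 — fails.
ΔJ = 0, ±1 (not J=0↔0): J: 3/2 → 7/2, ΔJ = +2 — fails.
Rule(s) violated: parity, ΔL, ΔJ.

forbidden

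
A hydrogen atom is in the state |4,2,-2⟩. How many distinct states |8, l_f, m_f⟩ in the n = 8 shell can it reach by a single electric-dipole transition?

E1 requires Δl = ±1, so l_f ∈ {1, 3}; with 0 ≤ l_f ≤ n_f−1 = 7, the allowed l_f values are {1, 3}.
For l_f = 1: m_f ∈ {m_i−1, m_i, m_i+1} ∩ [−1, 1] = {-1} → 1 state.
For l_f = 3: m_f ∈ {m_i−1, m_i, m_i+1} ∩ [−3, 3] = {-3, -2, -1} → 3 states.
Total: 4.

4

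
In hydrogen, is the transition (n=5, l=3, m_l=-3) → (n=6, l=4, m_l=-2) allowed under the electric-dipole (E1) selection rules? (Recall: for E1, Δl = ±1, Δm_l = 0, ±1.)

Δl = 4 − 3 = +1; the E1 rule Δl = ±1 is ✓.
Δm_l = -2 − (-3) = +1. E1 requires Δm_l = 0, ±1: ✓.
All E1 selection rules are satisfied.

allowed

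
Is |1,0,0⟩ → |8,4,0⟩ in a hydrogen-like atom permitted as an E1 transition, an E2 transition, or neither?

neither

Δl = 4 − 0 = +4; l_i + l_f = 4.
Δm_l = +0.
E1 (Δl = ±1, |Δm_l| ≤ 1): not satisfied.
E2 (Δl = 0,±2, l_i+l_f ≥ 2, |Δm_l| ≤ 2): not satisfied.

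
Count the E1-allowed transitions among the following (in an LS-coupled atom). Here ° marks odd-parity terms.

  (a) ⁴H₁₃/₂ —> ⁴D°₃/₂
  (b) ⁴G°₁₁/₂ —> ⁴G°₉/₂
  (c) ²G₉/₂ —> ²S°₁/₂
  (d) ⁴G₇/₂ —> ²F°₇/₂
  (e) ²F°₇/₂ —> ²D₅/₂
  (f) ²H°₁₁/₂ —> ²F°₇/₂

1

(a) forbidden (ΔL, ΔJ fail)
(b) forbidden (parity fails)
(c) forbidden (ΔL, ΔJ fail)
(d) forbidden (ΔS fails)
(e) allowed
(f) forbidden (parity, ΔL, ΔJ fail)
Total allowed: 1 of 6.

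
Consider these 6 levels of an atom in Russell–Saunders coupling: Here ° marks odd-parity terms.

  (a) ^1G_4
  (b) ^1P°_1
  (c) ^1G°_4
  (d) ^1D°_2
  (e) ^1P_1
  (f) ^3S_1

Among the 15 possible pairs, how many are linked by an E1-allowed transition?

3

(a)–(b): forbidden (ΔL, ΔJ).
(a)–(c): allowed.
(a)–(d): forbidden (ΔL, ΔJ).
(a)–(e): forbidden (parity, ΔL, ΔJ).
(a)–(f): forbidden (parity, ΔS, ΔL, ΔJ).
(b)–(c): forbidden (parity, ΔL, ΔJ).
(b)–(d): forbidden (parity).
(b)–(e): allowed.
(b)–(f): forbidden (ΔS).
(c)–(d): forbidden (parity, ΔL, ΔJ).
(c)–(e): forbidden (ΔL, ΔJ).
(c)–(f): forbidden (ΔS, ΔL, ΔJ).
(d)–(e): allowed.
(d)–(f): forbidden (ΔS, ΔL).
(e)–(f): forbidden (parity, ΔS).
Allowed pairs: 3 of 15.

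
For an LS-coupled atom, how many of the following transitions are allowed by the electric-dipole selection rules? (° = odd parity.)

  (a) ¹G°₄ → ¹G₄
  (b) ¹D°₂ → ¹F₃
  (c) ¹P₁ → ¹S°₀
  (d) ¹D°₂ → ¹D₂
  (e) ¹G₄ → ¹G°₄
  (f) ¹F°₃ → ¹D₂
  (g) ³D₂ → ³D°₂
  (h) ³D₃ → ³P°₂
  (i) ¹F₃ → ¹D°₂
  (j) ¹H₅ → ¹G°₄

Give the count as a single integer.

10

(a) allowed
(b) allowed
(c) allowed
(d) allowed
(e) allowed
(f) allowed
(g) allowed
(h) allowed
(i) allowed
(j) allowed
Total allowed: 10 of 10.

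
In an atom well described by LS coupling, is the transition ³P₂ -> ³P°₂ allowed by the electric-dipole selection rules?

ΔL = 0, ±1 (not L=0↔0): L: 1 → 1, ΔL = +0 — ✓.
ΔS = 0: S: 1 → 1 — ✓.
Parity must change: even → odd — ✓.
ΔJ = 0, ±1 (not J=0↔0): J: 2 → 2, ΔJ = +0 — ✓.
All four E1 rules are satisfied.

allowed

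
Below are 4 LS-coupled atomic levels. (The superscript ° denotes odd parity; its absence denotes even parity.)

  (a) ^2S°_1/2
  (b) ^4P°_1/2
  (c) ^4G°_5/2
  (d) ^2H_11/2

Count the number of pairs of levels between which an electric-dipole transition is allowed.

0

(a)–(b): forbidden (parity, ΔS).
(a)–(c): forbidden (parity, ΔS, ΔL, ΔJ).
(a)–(d): forbidden (ΔL, ΔJ).
(b)–(c): forbidden (parity, ΔL, ΔJ).
(b)–(d): forbidden (ΔS, ΔL, ΔJ).
(c)–(d): forbidden (ΔS, ΔJ).
Allowed pairs: 0 of 6.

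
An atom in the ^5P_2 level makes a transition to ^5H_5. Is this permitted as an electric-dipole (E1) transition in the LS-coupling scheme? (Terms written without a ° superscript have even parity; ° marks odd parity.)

forbidden

Parity must change: even → even — fails.
ΔS = 0: S: 2 → 2 — ok.
ΔL = 0, ±1 (not L=0↔0): L: 1 → 5, ΔL = +4 — fails.
ΔJ = 0, ±1 (not J=0↔0): J: 2 → 5, ΔJ = +3 — fails.
Rule(s) violated: parity, ΔL, ΔJ.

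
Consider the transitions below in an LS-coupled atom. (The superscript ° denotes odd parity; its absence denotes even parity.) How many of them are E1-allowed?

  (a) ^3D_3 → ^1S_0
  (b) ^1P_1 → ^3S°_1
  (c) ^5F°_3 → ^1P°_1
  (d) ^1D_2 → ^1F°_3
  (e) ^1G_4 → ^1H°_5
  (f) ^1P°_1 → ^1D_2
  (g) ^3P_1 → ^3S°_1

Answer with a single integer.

4

(a) forbidden (parity, ΔS, ΔL, ΔJ fail)
(b) forbidden (ΔS fails)
(c) forbidden (parity, ΔS, ΔL, ΔJ fail)
(d) allowed
(e) allowed
(f) allowed
(g) allowed
Total allowed: 4 of 7.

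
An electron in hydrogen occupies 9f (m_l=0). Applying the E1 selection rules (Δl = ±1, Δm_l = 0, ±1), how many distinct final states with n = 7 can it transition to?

E1 requires Δl = ±1, so l_f ∈ {2, 4}; with 0 ≤ l_f ≤ n_f−1 = 6, the allowed l_f values are {2, 4}.
For l_f = 2: m_f ∈ {m_i−1, m_i, m_i+1} ∩ [−2, 2] = {-1, 0, 1} → 3 states.
For l_f = 4: m_f ∈ {m_i−1, m_i, m_i+1} ∩ [−4, 4] = {-1, 0, 1} → 3 states.
Total: 6.

6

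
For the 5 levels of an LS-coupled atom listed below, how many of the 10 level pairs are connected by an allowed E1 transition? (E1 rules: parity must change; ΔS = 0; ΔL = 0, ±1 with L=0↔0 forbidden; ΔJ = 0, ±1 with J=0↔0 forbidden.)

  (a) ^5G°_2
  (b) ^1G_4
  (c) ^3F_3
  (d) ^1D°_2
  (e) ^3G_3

0

(a)–(b): forbidden (ΔS, ΔJ).
(a)–(c): forbidden (ΔS).
(a)–(d): forbidden (parity, ΔS, ΔL).
(a)–(e): forbidden (ΔS).
(b)–(c): forbidden (parity, ΔS).
(b)–(d): forbidden (ΔL, ΔJ).
(b)–(e): forbidden (parity, ΔS).
(c)–(d): forbidden (ΔS).
(c)–(e): forbidden (parity).
(d)–(e): forbidden (ΔS, ΔL).
Allowed pairs: 0 of 10.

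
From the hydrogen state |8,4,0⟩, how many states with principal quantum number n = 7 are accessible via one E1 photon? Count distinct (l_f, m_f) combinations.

6

E1 requires Δl = ±1, so l_f ∈ {3, 5}; with 0 ≤ l_f ≤ n_f−1 = 6, the allowed l_f values are {3, 5}.
For l_f = 3: m_f ∈ {m_i−1, m_i, m_i+1} ∩ [−3, 3] = {-1, 0, 1} → 3 states.
For l_f = 5: m_f ∈ {m_i−1, m_i, m_i+1} ∩ [−5, 5] = {-1, 0, 1} → 3 states.
Total: 6.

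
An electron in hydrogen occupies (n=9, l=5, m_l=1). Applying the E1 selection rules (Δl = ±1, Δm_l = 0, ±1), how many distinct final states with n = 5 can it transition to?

E1 requires Δl = ±1, so l_f ∈ {4, 6}; with 0 ≤ l_f ≤ n_f−1 = 4, the allowed l_f values are {4}.
For l_f = 4: m_f ∈ {m_i−1, m_i, m_i+1} ∩ [−4, 4] = {0, 1, 2} → 3 states.
Total: 3.

3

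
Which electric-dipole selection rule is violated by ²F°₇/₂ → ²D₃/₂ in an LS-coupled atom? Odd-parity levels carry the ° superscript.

Parity must change: odd → even — ok.
ΔJ = 0, ±1 (not J=0↔0): J: 7/2 → 3/2, ΔJ = -2 — fails.
ΔS = 0: S: 1/2 → 1/2 — ok.
ΔL = 0, ±1 (not L=0↔0): L: 3 → 2, ΔL = -1 — ok.

the ΔJ = 0, ±1 rule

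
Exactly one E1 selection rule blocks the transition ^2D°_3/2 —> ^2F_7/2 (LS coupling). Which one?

the ΔJ = 0, ±1 rule

Parity must change: odd → even — ok.
ΔS = 0: S: 1/2 → 1/2 — ok.
ΔL = 0, ±1 (not L=0↔0): L: 2 → 3, ΔL = +1 — ok.
ΔJ = 0, ±1 (not J=0↔0): J: 3/2 → 7/2, ΔJ = +2 — fails.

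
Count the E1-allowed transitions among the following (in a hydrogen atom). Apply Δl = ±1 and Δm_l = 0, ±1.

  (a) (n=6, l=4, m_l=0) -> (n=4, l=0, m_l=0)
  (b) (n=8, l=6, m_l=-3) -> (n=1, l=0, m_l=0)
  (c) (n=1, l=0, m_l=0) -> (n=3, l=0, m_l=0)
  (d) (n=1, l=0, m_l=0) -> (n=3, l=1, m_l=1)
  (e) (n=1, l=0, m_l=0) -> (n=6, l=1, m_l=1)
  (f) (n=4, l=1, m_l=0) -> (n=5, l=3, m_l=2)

2

(a) forbidden — Δl = -4 (E1 requires Δl = ±1)
(b) forbidden — Δl = -6 (E1 requires Δl = ±1); Δm_l = +3 (E1 requires Δm_l = 0, ±1)
(c) forbidden — Δl = +0 (E1 requires Δl = ±1)
(d) allowed
(e) allowed
(f) forbidden — Δl = +2 (E1 requires Δl = ±1); Δm_l = +2 (E1 requires Δm_l = 0, ±1)
Total allowed: 2 of 6.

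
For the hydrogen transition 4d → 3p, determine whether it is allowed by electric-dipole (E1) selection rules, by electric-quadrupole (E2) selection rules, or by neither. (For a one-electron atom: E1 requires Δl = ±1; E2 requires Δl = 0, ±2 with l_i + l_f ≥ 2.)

Δl = 1 − 2 = -1; l_i + l_f = 3.
E1 (Δl = ±1): satisfied.
E2 (Δl = 0,±2, l_i+l_f ≥ 2): not satisfied.

E1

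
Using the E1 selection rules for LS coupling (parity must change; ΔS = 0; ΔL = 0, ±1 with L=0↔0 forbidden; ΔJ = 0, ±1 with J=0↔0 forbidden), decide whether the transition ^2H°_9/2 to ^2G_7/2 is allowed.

allowed

ΔJ = 0, ±1 (not J=0↔0): J: 9/2 → 7/2, ΔJ = -1 — satisfied.
ΔS = 0: S: 1/2 → 1/2 — satisfied.
Parity must change: odd → even — satisfied.
ΔL = 0, ±1 (not L=0↔0): L: 5 → 4, ΔL = -1 — satisfied.
All four E1 rules are satisfied.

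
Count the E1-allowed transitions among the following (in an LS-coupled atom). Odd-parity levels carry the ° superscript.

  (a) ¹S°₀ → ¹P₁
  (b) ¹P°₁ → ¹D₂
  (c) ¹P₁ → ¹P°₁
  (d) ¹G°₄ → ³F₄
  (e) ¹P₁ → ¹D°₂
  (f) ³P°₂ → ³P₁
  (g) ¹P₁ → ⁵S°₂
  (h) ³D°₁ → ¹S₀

5

(a) allowed
(b) allowed
(c) allowed
(d) forbidden (ΔS fails)
(e) allowed
(f) allowed
(g) forbidden (ΔS fails)
(h) forbidden (ΔS, ΔL fail)
Total allowed: 5 of 8.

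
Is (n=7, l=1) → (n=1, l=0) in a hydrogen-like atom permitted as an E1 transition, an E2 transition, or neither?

E1

Δl = 0 − 1 = -1; l_i + l_f = 1.
E1 (Δl = ±1): satisfied.
E2 (Δl = 0,±2, l_i+l_f ≥ 2): not satisfied.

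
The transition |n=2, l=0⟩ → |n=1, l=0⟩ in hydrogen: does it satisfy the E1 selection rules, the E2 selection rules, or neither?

neither

Δl = 0 − 0 = +0; l_i + l_f = 0.
E1 (Δl = ±1): not satisfied.
E2 (Δl = 0,±2, l_i+l_f ≥ 2): not satisfied.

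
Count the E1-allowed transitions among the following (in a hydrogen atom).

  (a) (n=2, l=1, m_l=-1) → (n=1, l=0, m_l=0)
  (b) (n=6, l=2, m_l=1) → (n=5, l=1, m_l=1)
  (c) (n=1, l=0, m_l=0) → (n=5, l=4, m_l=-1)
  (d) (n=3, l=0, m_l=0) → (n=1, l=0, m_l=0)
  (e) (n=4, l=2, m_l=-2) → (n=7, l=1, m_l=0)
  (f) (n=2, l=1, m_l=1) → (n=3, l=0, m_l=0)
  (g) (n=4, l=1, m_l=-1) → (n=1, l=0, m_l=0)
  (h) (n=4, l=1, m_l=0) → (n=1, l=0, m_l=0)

5

(a) allowed
(b) allowed
(c) forbidden — Δl = +4 (E1 requires Δl = ±1)
(d) forbidden — Δl = +0 (E1 requires Δl = ±1)
(e) forbidden — Δm_l = +2 (E1 requires Δm_l = 0, ±1)
(f) allowed
(g) allowed
(h) allowed
Total allowed: 5 of 8.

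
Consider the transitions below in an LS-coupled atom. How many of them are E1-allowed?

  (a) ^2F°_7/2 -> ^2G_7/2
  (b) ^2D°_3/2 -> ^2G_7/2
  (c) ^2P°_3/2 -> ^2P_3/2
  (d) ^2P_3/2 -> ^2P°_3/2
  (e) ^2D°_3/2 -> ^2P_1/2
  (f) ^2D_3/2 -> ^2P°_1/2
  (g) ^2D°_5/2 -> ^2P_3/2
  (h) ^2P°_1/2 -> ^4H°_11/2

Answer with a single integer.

6

(a) allowed
(b) forbidden (ΔL, ΔJ fail)
(c) allowed
(d) allowed
(e) allowed
(f) allowed
(g) allowed
(h) forbidden (parity, ΔS, ΔL, ΔJ fail)
Total allowed: 6 of 8.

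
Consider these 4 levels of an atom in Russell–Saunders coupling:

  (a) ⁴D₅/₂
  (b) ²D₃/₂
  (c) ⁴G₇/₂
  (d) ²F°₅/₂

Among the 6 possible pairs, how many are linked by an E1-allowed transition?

1

(a)–(b): forbidden (parity, ΔS).
(a)–(c): forbidden (parity, ΔL).
(a)–(d): forbidden (ΔS).
(b)–(c): forbidden (parity, ΔS, ΔL, ΔJ).
(b)–(d): allowed.
(c)–(d): forbidden (ΔS).
Allowed pairs: 1 of 6.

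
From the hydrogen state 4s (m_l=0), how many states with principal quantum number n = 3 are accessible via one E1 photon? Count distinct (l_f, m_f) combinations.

3

E1 requires Δl = ±1, so l_f ∈ {-1, 1}; with 0 ≤ l_f ≤ n_f−1 = 2, the allowed l_f values are {1}.
For l_f = 1: m_f ∈ {m_i−1, m_i, m_i+1} ∩ [−1, 1] = {-1, 0, 1} → 3 states.
Total: 3.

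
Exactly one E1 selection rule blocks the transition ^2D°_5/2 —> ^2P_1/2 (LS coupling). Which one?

the ΔJ = 0, ±1 rule

Parity must change: odd → even — satisfied.
ΔS = 0: S: 1/2 → 1/2 — satisfied.
ΔL = 0, ±1 (not L=0↔0): L: 2 → 1, ΔL = -1 — satisfied.
ΔJ = 0, ±1 (not J=0↔0): J: 5/2 → 1/2, ΔJ = -2 — violated.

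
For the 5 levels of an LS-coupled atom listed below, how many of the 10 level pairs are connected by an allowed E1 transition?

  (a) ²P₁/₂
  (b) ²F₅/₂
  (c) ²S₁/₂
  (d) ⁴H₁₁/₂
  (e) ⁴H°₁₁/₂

1

(a)–(b): forbidden (parity, ΔL, ΔJ).
(a)–(c): forbidden (parity).
(a)–(d): forbidden (parity, ΔS, ΔL, ΔJ).
(a)–(e): forbidden (ΔS, ΔL, ΔJ).
(b)–(c): forbidden (parity, ΔL, ΔJ).
(b)–(d): forbidden (parity, ΔS, ΔL, ΔJ).
(b)–(e): forbidden (ΔS, ΔL, ΔJ).
(c)–(d): forbidden (parity, ΔS, ΔL, ΔJ).
(c)–(e): forbidden (ΔS, ΔL, ΔJ).
(d)–(e): allowed.
Allowed pairs: 1 of 10.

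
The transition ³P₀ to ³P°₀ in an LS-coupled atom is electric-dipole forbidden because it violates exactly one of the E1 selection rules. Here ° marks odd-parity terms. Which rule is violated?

the J=0 ↔ J=0 exclusion

Parity must change: even → odd — ✓.
ΔS = 0: S: 1 → 1 — ✓.
ΔL = 0, ±1 (not L=0↔0): L: 1 → 1, ΔL = +0 — ✓.
ΔJ = 0, ±1 (not J=0↔0): J: 0 → 0, ΔJ = +0 — ✗.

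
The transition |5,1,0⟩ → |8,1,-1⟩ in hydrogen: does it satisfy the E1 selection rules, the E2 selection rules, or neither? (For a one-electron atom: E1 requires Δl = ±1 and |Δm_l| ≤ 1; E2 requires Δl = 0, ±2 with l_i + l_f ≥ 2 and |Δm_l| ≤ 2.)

Δl = 1 − 1 = +0; l_i + l_f = 2.
Δm_l = -1.
E1 (Δl = ±1, |Δm_l| ≤ 1): not satisfied.
E2 (Δl = 0,±2, l_i+l_f ≥ 2, |Δm_l| ≤ 2): satisfied.

E2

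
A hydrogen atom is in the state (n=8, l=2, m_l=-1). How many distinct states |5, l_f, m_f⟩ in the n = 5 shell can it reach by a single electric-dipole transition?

E1 requires Δl = ±1, so l_f ∈ {1, 3}; with 0 ≤ l_f ≤ n_f−1 = 4, the allowed l_f values are {1, 3}.
For l_f = 1: m_f ∈ {m_i−1, m_i, m_i+1} ∩ [−1, 1] = {-1, 0} → 2 states.
For l_f = 3: m_f ∈ {m_i−1, m_i, m_i+1} ∩ [−3, 3] = {-2, -1, 0} → 3 states.
Total: 5.

5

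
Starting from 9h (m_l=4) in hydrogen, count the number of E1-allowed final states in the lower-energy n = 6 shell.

2

E1 requires Δl = ±1, so l_f ∈ {4, 6}; with 0 ≤ l_f ≤ n_f−1 = 5, the allowed l_f values are {4}.
For l_f = 4: m_f ∈ {m_i−1, m_i, m_i+1} ∩ [−4, 4] = {3, 4} → 2 states.
Total: 2.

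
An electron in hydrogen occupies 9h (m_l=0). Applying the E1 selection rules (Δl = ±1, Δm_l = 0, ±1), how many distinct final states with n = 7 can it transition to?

6

E1 requires Δl = ±1, so l_f ∈ {4, 6}; with 0 ≤ l_f ≤ n_f−1 = 6, the allowed l_f values are {4, 6}.
For l_f = 4: m_f ∈ {m_i−1, m_i, m_i+1} ∩ [−4, 4] = {-1, 0, 1} → 3 states.
For l_f = 6: m_f ∈ {m_i−1, m_i, m_i+1} ∩ [−6, 6] = {-1, 0, 1} → 3 states.
Total: 6.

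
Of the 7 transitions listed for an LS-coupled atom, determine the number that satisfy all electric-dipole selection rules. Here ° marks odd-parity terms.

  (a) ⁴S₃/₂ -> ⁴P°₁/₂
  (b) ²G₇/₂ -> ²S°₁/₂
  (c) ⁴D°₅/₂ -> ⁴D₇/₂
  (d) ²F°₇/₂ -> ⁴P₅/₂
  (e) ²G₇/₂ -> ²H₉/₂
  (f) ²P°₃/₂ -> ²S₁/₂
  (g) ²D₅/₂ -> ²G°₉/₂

(a) allowed
(b) forbidden (ΔL, ΔJ fail)
(c) allowed
(d) forbidden (ΔS, ΔL fail)
(e) forbidden (parity fails)
(f) allowed
(g) forbidden (ΔL, ΔJ fail)
Total allowed: 3 of 7.

3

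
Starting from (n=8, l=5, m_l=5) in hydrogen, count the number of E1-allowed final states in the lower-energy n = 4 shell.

E1 requires l_f ∈ {4, 6}, but neither lies in [0, 3], so no final state is reachable.
Total: 0.

0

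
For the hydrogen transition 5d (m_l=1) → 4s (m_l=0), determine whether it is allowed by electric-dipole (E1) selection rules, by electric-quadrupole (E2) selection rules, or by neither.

Δl = 0 − 2 = -2; l_i + l_f = 2.
Δm_l = -1.
E1 (Δl = ±1, |Δm_l| ≤ 1): not satisfied.
E2 (Δl = 0,±2, l_i+l_f ≥ 2, |Δm_l| ≤ 2): satisfied.

E2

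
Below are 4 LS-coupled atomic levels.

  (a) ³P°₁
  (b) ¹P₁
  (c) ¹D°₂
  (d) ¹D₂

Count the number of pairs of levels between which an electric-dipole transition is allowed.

(a)–(b): forbidden (ΔS).
(a)–(c): forbidden (parity, ΔS).
(a)–(d): forbidden (ΔS).
(b)–(c): allowed.
(b)–(d): forbidden (parity).
(c)–(d): allowed.
Allowed pairs: 2 of 6.

2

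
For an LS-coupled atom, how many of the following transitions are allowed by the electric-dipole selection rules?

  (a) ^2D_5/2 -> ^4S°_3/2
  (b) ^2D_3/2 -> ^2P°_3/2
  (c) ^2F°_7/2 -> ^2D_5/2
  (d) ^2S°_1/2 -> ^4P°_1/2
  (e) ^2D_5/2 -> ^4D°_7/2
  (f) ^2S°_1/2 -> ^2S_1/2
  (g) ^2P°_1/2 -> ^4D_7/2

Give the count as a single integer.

2

(a) forbidden (ΔS, ΔL fail)
(b) allowed
(c) allowed
(d) forbidden (parity, ΔS fail)
(e) forbidden (ΔS fails)
(f) forbidden (ΔL fails)
(g) forbidden (ΔS, ΔJ fail)
Total allowed: 2 of 7.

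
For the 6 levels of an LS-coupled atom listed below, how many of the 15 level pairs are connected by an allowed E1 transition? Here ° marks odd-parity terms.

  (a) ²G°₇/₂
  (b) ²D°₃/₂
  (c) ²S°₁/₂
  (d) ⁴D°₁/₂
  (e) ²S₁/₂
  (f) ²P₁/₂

2

(a)–(b): forbidden (parity, ΔL, ΔJ).
(a)–(c): forbidden (parity, ΔL, ΔJ).
(a)–(d): forbidden (parity, ΔS, ΔL, ΔJ).
(a)–(e): forbidden (ΔL, ΔJ).
(a)–(f): forbidden (ΔL, ΔJ).
(b)–(c): forbidden (parity, ΔL).
(b)–(d): forbidden (parity, ΔS).
(b)–(e): forbidden (ΔL).
(b)–(f): allowed.
(c)–(d): forbidden (parity, ΔS, ΔL).
(c)–(e): forbidden (ΔL).
(c)–(f): allowed.
(d)–(e): forbidden (ΔS, ΔL).
(d)–(f): forbidden (ΔS).
(e)–(f): forbidden (parity).
Allowed pairs: 2 of 15.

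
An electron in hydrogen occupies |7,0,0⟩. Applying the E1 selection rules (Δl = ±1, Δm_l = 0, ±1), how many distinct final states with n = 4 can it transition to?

E1 requires Δl = ±1, so l_f ∈ {-1, 1}; with 0 ≤ l_f ≤ n_f−1 = 3, the allowed l_f values are {1}.
For l_f = 1: m_f ∈ {m_i−1, m_i, m_i+1} ∩ [−1, 1] = {-1, 0, 1} → 3 states.
Total: 3.

3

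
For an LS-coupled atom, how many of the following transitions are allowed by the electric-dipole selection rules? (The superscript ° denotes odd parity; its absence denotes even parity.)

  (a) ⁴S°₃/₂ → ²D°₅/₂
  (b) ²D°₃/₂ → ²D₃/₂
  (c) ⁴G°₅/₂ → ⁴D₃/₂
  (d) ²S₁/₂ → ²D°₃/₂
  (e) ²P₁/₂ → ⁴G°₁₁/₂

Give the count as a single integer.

(a) forbidden (parity, ΔS, ΔL fail)
(b) allowed
(c) forbidden (ΔL fails)
(d) forbidden (ΔL fails)
(e) forbidden (ΔS, ΔL, ΔJ fail)
Total allowed: 1 of 5.

1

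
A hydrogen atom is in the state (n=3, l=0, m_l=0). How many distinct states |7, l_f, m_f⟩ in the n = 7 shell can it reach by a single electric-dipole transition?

3

E1 requires Δl = ±1, so l_f ∈ {-1, 1}; with 0 ≤ l_f ≤ n_f−1 = 6, the allowed l_f values are {1}.
For l_f = 1: m_f ∈ {m_i−1, m_i, m_i+1} ∩ [−1, 1] = {-1, 0, 1} → 3 states.
Total: 3.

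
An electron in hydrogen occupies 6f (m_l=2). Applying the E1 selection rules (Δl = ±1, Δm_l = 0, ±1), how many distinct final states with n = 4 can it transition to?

2

E1 requires Δl = ±1, so l_f ∈ {2, 4}; with 0 ≤ l_f ≤ n_f−1 = 3, the allowed l_f values are {2}.
For l_f = 2: m_f ∈ {m_i−1, m_i, m_i+1} ∩ [−2, 2] = {1, 2} → 2 states.
Total: 2.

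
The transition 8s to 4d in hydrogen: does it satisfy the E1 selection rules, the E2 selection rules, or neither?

Δl = 2 − 0 = +2; l_i + l_f = 2.
E1 (Δl = ±1): not satisfied.
E2 (Δl = 0,±2, l_i+l_f ≥ 2): satisfied.

E2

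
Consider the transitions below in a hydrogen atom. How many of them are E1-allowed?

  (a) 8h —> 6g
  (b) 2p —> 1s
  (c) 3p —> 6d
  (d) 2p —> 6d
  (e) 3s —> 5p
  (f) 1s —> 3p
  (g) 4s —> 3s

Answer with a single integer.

(a) allowed
(b) allowed
(c) allowed
(d) allowed
(e) allowed
(f) allowed
(g) forbidden — Δl = +0 (E1 requires Δl = ±1)
Total allowed: 6 of 7.

6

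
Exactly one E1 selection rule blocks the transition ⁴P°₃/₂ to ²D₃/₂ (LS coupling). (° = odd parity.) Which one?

the ΔS = 0 rule

Parity must change: odd → even — ✓.
ΔS = 0: S: 3/2 → 1/2 — ✗.
ΔL = 0, ±1 (not L=0↔0): L: 1 → 2, ΔL = +1 — ✓.
ΔJ = 0, ±1 (not J=0↔0): J: 3/2 → 3/2, ΔJ = +0 — ✓.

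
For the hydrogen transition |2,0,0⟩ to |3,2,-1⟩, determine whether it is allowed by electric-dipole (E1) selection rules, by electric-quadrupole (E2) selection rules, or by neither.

Δl = 2 − 0 = +2; l_i + l_f = 2.
Δm_l = -1.
E1 (Δl = ±1, |Δm_l| ≤ 1): not satisfied.
E2 (Δl = 0,±2, l_i+l_f ≥ 2, |Δm_l| ≤ 2): satisfied.

E2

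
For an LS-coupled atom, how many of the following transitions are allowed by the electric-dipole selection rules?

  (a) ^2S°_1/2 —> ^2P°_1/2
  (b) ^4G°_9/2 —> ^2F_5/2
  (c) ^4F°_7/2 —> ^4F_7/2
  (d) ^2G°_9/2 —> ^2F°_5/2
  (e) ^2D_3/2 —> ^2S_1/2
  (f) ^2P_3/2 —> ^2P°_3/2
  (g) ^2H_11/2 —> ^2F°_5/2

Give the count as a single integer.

(a) forbidden (parity fails)
(b) forbidden (ΔS, ΔJ fail)
(c) allowed
(d) forbidden (parity, ΔJ fail)
(e) forbidden (parity, ΔL fail)
(f) allowed
(g) forbidden (ΔL, ΔJ fail)
Total allowed: 2 of 7.

2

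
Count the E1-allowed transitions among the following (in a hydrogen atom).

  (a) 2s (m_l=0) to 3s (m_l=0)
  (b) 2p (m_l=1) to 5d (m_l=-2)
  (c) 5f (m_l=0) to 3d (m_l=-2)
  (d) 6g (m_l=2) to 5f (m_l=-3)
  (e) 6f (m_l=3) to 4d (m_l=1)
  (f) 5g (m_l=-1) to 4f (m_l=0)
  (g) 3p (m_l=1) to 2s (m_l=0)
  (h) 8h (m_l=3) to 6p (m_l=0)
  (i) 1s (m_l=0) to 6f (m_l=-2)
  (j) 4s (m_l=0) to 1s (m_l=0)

2

(a) forbidden — Δl = +0 (E1 requires Δl = ±1)
(b) forbidden — Δm_l = -3 (E1 requires Δm_l = 0, ±1)
(c) forbidden — Δm_l = -2 (E1 requires Δm_l = 0, ±1)
(d) forbidden — Δm_l = -5 (E1 requires Δm_l = 0, ±1)
(e) forbidden — Δm_l = -2 (E1 requires Δm_l = 0, ±1)
(f) allowed
(g) allowed
(h) forbidden — Δl = -4 (E1 requires Δl = ±1); Δm_l = -3 (E1 requires Δm_l = 0, ±1)
(i) forbidden — Δl = +3 (E1 requires Δl = ±1); Δm_l = -2 (E1 requires Δm_l = 0, ±1)
(j) forbidden — Δl = +0 (E1 requires Δl = ±1)
Total allowed: 2 of 10.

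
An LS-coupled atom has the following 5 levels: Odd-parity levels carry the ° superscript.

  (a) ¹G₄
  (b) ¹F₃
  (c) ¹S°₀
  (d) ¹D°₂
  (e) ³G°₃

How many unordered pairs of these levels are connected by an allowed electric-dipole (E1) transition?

(a)–(b): forbidden (parity).
(a)–(c): forbidden (ΔL, ΔJ).
(a)–(d): forbidden (ΔL, ΔJ).
(a)–(e): forbidden (ΔS).
(b)–(c): forbidden (ΔL, ΔJ).
(b)–(d): allowed.
(b)–(e): forbidden (ΔS).
(c)–(d): forbidden (parity, ΔL, ΔJ).
(c)–(e): forbidden (parity, ΔS, ΔL, ΔJ).
(d)–(e): forbidden (parity, ΔS, ΔL).
Allowed pairs: 1 of 10.

1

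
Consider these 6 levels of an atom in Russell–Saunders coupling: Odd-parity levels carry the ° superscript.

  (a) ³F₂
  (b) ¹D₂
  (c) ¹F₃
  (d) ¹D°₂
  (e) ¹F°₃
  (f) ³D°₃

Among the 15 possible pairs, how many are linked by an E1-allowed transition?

5

(a)–(b): forbidden (parity, ΔS).
(a)–(c): forbidden (parity, ΔS).
(a)–(d): forbidden (ΔS).
(a)–(e): forbidden (ΔS).
(a)–(f): allowed.
(b)–(c): forbidden (parity).
(b)–(d): allowed.
(b)–(e): allowed.
(b)–(f): forbidden (ΔS).
(c)–(d): allowed.
(c)–(e): allowed.
(c)–(f): forbidden (ΔS).
(d)–(e): forbidden (parity).
(d)–(f): forbidden (parity, ΔS).
(e)–(f): forbidden (parity, ΔS).
Allowed pairs: 5 of 15.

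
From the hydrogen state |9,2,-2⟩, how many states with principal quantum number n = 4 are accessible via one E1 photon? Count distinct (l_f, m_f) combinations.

E1 requires Δl = ±1, so l_f ∈ {1, 3}; with 0 ≤ l_f ≤ n_f−1 = 3, the allowed l_f values are {1, 3}.
For l_f = 1: m_f ∈ {m_i−1, m_i, m_i+1} ∩ [−1, 1] = {-1} → 1 state.
For l_f = 3: m_f ∈ {m_i−1, m_i, m_i+1} ∩ [−3, 3] = {-3, -2, -1} → 3 states.
Total: 4.

4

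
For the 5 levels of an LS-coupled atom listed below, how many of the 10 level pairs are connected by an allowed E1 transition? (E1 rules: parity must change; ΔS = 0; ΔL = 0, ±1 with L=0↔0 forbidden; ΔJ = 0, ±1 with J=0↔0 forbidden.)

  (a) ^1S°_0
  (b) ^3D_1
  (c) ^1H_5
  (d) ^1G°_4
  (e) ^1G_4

(a)–(b): forbidden (ΔS, ΔL).
(a)–(c): forbidden (ΔL, ΔJ).
(a)–(d): forbidden (parity, ΔL, ΔJ).
(a)–(e): forbidden (ΔL, ΔJ).
(b)–(c): forbidden (parity, ΔS, ΔL, ΔJ).
(b)–(d): forbidden (ΔS, ΔL, ΔJ).
(b)–(e): forbidden (parity, ΔS, ΔL, ΔJ).
(c)–(d): allowed.
(c)–(e): forbidden (parity).
(d)–(e): allowed.
Allowed pairs: 2 of 10.

2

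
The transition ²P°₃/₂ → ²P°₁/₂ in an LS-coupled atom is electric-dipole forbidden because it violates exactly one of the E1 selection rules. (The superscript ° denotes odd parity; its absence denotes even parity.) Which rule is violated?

parity

Initial level: S=1/2, L=1, J=3/2, parity odd. Final level: S=1/2, L=1, J=1/2, parity odd.
ΔL = 0, ±1 (not L=0↔0): L: 1 → 1, ΔL = +0 — ✓.
Parity must change: odd → odd — ✗.
ΔS = 0: S: 1/2 → 1/2 — ✓.
ΔJ = 0, ±1 (not J=0↔0): J: 3/2 → 1/2, ΔJ = -1 — ✓.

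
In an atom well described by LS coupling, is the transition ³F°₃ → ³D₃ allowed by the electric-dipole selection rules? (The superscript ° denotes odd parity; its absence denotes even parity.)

allowed

Parity must change: odd → even — ok.
ΔS = 0: S: 1 → 1 — ok.
ΔL = 0, ±1 (not L=0↔0): L: 3 → 2, ΔL = -1 — ok.
ΔJ = 0, ±1 (not J=0↔0): J: 3 → 3, ΔJ = +0 — ok.
All four E1 rules are satisfied.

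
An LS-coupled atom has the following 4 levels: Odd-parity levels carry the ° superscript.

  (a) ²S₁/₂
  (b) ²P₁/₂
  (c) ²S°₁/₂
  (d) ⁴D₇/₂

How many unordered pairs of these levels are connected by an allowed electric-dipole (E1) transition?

1

(a)–(b): forbidden (parity).
(a)–(c): forbidden (ΔL).
(a)–(d): forbidden (parity, ΔS, ΔL, ΔJ).
(b)–(c): allowed.
(b)–(d): forbidden (parity, ΔS, ΔJ).
(c)–(d): forbidden (ΔS, ΔL, ΔJ).
Allowed pairs: 1 of 6.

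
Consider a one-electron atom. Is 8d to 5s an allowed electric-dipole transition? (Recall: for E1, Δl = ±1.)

Δl = 0 − 2 = -2; the E1 rule Δl = ±1 is fails.
The transition is electric-dipole forbidden.

forbidden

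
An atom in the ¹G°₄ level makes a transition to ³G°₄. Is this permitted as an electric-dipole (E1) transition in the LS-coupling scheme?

forbidden

ΔS = 0: S: 0 → 1 — fails.
ΔJ = 0, ±1 (not J=0↔0): J: 4 → 4, ΔJ = +0 — ok.
ΔL = 0, ±1 (not L=0↔0): L: 4 → 4, ΔL = +0 — ok.
Parity must change: odd → odd — fails.
Rule(s) violated: parity, ΔS.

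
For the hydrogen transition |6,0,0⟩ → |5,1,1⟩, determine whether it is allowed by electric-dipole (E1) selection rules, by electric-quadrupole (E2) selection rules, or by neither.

E1

Δl = 1 − 0 = +1; l_i + l_f = 1.
Δm_l = +1.
E1 (Δl = ±1, |Δm_l| ≤ 1): satisfied.
E2 (Δl = 0,±2, l_i+l_f ≥ 2, |Δm_l| ≤ 2): not satisfied.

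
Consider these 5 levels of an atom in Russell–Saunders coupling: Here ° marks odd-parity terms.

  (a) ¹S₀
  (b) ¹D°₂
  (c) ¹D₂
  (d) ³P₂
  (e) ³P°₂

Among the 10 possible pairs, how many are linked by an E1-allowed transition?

(a)–(b): forbidden (ΔL, ΔJ).
(a)–(c): forbidden (parity, ΔL, ΔJ).
(a)–(d): forbidden (parity, ΔS, ΔJ).
(a)–(e): forbidden (ΔS, ΔJ).
(b)–(c): allowed.
(b)–(d): forbidden (ΔS).
(b)–(e): forbidden (parity, ΔS).
(c)–(d): forbidden (parity, ΔS).
(c)–(e): forbidden (ΔS).
(d)–(e): allowed.
Allowed pairs: 2 of 10.

2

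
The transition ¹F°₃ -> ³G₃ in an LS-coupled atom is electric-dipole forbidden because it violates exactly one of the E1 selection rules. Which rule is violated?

Reading off the term symbols: S 0→1, L 3→4, J 3→3, parity odd→even.
Parity must change: odd → even — ✓.
ΔS = 0: S: 0 → 1 — ✗.
ΔL = 0, ±1 (not L=0↔0): L: 3 → 4, ΔL = +1 — ✓.
ΔJ = 0, ±1 (not J=0↔0): J: 3 → 3, ΔJ = +0 — ✓.

the ΔS = 0 rule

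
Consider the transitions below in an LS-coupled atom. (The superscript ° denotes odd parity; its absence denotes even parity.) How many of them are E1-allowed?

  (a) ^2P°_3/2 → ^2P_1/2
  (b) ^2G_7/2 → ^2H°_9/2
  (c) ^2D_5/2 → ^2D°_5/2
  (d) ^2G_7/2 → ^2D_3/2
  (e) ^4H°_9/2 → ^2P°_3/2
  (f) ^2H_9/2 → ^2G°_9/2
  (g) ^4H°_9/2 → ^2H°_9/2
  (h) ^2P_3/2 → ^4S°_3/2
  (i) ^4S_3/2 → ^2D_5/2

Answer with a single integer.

4

(a) allowed
(b) allowed
(c) allowed
(d) forbidden (parity, ΔL, ΔJ fail)
(e) forbidden (parity, ΔS, ΔL, ΔJ fail)
(f) allowed
(g) forbidden (parity, ΔS fail)
(h) forbidden (ΔS fails)
(i) forbidden (parity, ΔS, ΔL fail)
Total allowed: 4 of 9.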